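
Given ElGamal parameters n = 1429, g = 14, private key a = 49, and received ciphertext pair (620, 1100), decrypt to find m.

1062

Shared mask s = c₁^a mod n = 620^49 mod 1429.
620^1 ≡ 620 (mod 1429)
620^2 = (620^1)^2 ≡ 620^2 = 384400 ≡ 1428 (mod 1429)
620^4 = (620^2)^2 ≡ 1428^2 = 2039184 ≡ 1 (mod 1429)
620^8 = (620^4)^2 ≡ 1^2 = 1 ≡ 1 (mod 1429)
620^16 = (620^8)^2 ≡ 1^2 = 1 ≡ 1 (mod 1429)
620^32 = (620^16)^2 ≡ 1^2 = 1 ≡ 1 (mod 1429)
620^49 = 620^32 · 620^16 · 620^1 ≡ 1 · 1 · 620 ≡ 620 (mod 1429).
So s = 620; s⁻¹ ≡ 809 (mod 1429).
m = c₂ · s⁻¹ mod 1429 = 1100 · 809 mod 1429 = 1062.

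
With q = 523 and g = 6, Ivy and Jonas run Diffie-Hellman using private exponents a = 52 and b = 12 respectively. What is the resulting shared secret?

284

Ivy sends A = g^a mod q = 6^52 mod 523.
6^1 ≡ 6 (mod 523)
6^2 = (6^1)^2 ≡ 6^2 = 36 ≡ 36 (mod 523)
6^4 = (6^2)^2 ≡ 36^2 = 1296 ≡ 250 (mod 523)
6^8 = (6^4)^2 ≡ 250^2 = 62500 ≡ 263 (mod 523)
6^16 = (6^8)^2 ≡ 263^2 = 69169 ≡ 133 (mod 523)
6^32 = (6^16)^2 ≡ 133^2 = 17689 ≡ 430 (mod 523)
6^52 = 6^32 · 6^16 · 6^4 ≡ 430 · 133 · 250 ≡ 249 (mod 523).
So A = 249. Jonas then computes K = A^b mod q = 249^12 mod 523.
249^1 ≡ 249 (mod 523)
249^2 = (249^1)^2 ≡ 249^2 = 62001 ≡ 287 (mod 523)
249^4 = (249^2)^2 ≡ 287^2 = 82369 ≡ 258 (mod 523)
249^8 = (249^4)^2 ≡ 258^2 = 66564 ≡ 143 (mod 523)
249^12 = 249^8 · 249^4 ≡ 143 · 258 ≡ 284 (mod 523).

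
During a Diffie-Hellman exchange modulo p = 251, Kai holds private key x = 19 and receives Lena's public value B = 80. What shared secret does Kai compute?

243

Shared key K = 80^19 mod 251.
80^1 ≡ 80 (mod 251)
80^2 = (80^1)^2 ≡ 80^2 = 6400 ≡ 125 (mod 251)
80^4 = (80^2)^2 ≡ 125^2 = 15625 ≡ 63 (mod 251)
80^8 = (80^4)^2 ≡ 63^2 = 3969 ≡ 204 (mod 251)
80^16 = (80^8)^2 ≡ 204^2 = 41616 ≡ 201 (mod 251)
80^19 = 80^16 · 80^2 · 80^1 ≡ 201 · 125 · 80 ≡ 243 (mod 251).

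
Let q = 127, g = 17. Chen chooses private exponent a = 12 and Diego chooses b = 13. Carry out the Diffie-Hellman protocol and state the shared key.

Chen sends A = g^a mod q = 17^12 mod 127.
17^1 ≡ 17 (mod 127)
17^2 = (17^1)^2 ≡ 17^2 = 289 ≡ 35 (mod 127)
17^4 = (17^2)^2 ≡ 35^2 = 1225 ≡ 82 (mod 127)
17^8 = (17^4)^2 ≡ 82^2 = 6724 ≡ 120 (mod 127)
17^12 = 17^8 · 17^4 ≡ 120 · 82 ≡ 61 (mod 127).
So A = 61. Diego then computes K = A^b mod q = 61^13 mod 127.
61^1 ≡ 61 (mod 127)
61^2 = (61^1)^2 ≡ 61^2 = 3721 ≡ 38 (mod 127)
61^4 = (61^2)^2 ≡ 38^2 = 1444 ≡ 47 (mod 127)
61^8 = (61^4)^2 ≡ 47^2 = 2209 ≡ 50 (mod 127)
61^13 = 61^8 · 61^4 · 61^1 ≡ 50 · 47 · 61 ≡ 94 (mod 127).

94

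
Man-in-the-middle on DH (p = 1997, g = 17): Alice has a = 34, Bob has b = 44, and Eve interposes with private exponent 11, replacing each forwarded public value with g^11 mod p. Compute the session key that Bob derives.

Bob receives Eve's public value M = 17^11 mod 1997 instead of the honest one.
17^1 ≡ 17 (mod 1997)
17^2 = (17^1)^2 ≡ 17^2 = 289 ≡ 289 (mod 1997)
17^4 = (17^2)^2 ≡ 289^2 = 83521 ≡ 1644 (mod 1997)
17^8 = (17^4)^2 ≡ 1644^2 = 2702736 ≡ 795 (mod 1997)
17^11 = 17^8 · 17^2 · 17^1 ≡ 795 · 289 · 17 ≡ 1700 (mod 1997).
So M = 1700. Bob computes K = M^44 mod 1997.
1700^1 ≡ 1700 (mod 1997)
1700^2 = (1700^1)^2 ≡ 1700^2 = 2890000 ≡ 341 (mod 1997)
1700^4 = (1700^2)^2 ≡ 341^2 = 116281 ≡ 455 (mod 1997)
1700^8 = (1700^4)^2 ≡ 455^2 = 207025 ≡ 1334 (mod 1997)
1700^16 = (1700^8)^2 ≡ 1334^2 = 1779556 ≡ 229 (mod 1997)
1700^32 = (1700^16)^2 ≡ 229^2 = 52441 ≡ 519 (mod 1997)
1700^44 = 1700^32 · 1700^8 · 1700^4 ≡ 519 · 1334 · 455 ≡ 665 (mod 1997).

665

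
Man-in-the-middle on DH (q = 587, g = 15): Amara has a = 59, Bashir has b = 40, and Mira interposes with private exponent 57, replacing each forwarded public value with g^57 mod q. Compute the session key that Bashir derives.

Bashir receives Mira's public value M = 15^57 mod 587 instead of the honest one.
15^1 ≡ 15 (mod 587)
15^2 = (15^1)^2 ≡ 15^2 = 225 ≡ 225 (mod 587)
15^4 = (15^2)^2 ≡ 225^2 = 50625 ≡ 143 (mod 587)
15^8 = (15^4)^2 ≡ 143^2 = 20449 ≡ 491 (mod 587)
15^16 = (15^8)^2 ≡ 491^2 = 241081 ≡ 411 (mod 587)
15^32 = (15^16)^2 ≡ 411^2 = 168921 ≡ 452 (mod 587)
15^57 = 15^32 · 15^16 · 15^8 · 15^1 ≡ 452 · 411 · 491 · 15 ≡ 69 (mod 587).
So M = 69. Bashir computes K = M^40 mod 587.
69^1 ≡ 69 (mod 587)
69^2 = (69^1)^2 ≡ 69^2 = 4761 ≡ 65 (mod 587)
69^4 = (69^2)^2 ≡ 65^2 = 4225 ≡ 116 (mod 587)
69^8 = (69^4)^2 ≡ 116^2 = 13456 ≡ 542 (mod 587)
69^16 = (69^8)^2 ≡ 542^2 = 293764 ≡ 264 (mod 587)
69^32 = (69^16)^2 ≡ 264^2 = 69696 ≡ 430 (mod 587)
69^40 = 69^32 · 69^8 ≡ 430 · 542 ≡ 21 (mod 587).

21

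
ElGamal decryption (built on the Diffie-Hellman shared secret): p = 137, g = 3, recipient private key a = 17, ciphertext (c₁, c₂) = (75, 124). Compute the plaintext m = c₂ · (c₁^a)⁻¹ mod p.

Shared mask s = c₁^a mod p = 75^17 mod 137.
75^1 ≡ 75 (mod 137)
75^2 = (75^1)^2 ≡ 75^2 = 5625 ≡ 8 (mod 137)
75^4 = (75^2)^2 ≡ 8^2 = 64 ≡ 64 (mod 137)
75^8 = (75^4)^2 ≡ 64^2 = 4096 ≡ 123 (mod 137)
75^16 = (75^8)^2 ≡ 123^2 = 15129 ≡ 59 (mod 137)
75^17 = 75^16 · 75^1 ≡ 59 · 75 ≡ 41 (mod 137).
So s = 41; s⁻¹ ≡ 127 (mod 137).
m = c₂ · s⁻¹ mod 137 = 124 · 127 mod 137 = 130.

130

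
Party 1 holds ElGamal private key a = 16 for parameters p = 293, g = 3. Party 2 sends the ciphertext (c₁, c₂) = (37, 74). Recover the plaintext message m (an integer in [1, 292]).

288

Shared mask s = c₁^a mod p = 37^16 mod 293.
37^1 ≡ 37 (mod 293)
37^2 = (37^1)^2 ≡ 37^2 = 1369 ≡ 197 (mod 293)
37^4 = (37^2)^2 ≡ 197^2 = 38809 ≡ 133 (mod 293)
37^8 = (37^4)^2 ≡ 133^2 = 17689 ≡ 109 (mod 293)
37^16 = (37^8)^2 ≡ 109^2 = 11881 ≡ 161 (mod 293)
So s = 161; s⁻¹ ≡ 91 (mod 293).
m = c₂ · s⁻¹ mod 293 = 74 · 91 mod 293 = 288.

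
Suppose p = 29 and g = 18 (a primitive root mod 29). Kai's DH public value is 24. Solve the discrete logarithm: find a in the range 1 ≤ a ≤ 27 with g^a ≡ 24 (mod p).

16

Try successive powers of 18 modulo 29:
18^1 ≡ 18
18^2 ≡ 5
18^3 ≡ 3
18^4 ≡ 25
18^5 ≡ 15
18^6 ≡ 9
18^7 ≡ 17
18^8 ≡ 16
18^9 ≡ 27
18^10 ≡ 22
18^11 ≡ 19
18^12 ≡ 23
18^13 ≡ 8
18^14 ≡ 28
18^15 ≡ 11
18^16 ≡ 24
Found: a = 16.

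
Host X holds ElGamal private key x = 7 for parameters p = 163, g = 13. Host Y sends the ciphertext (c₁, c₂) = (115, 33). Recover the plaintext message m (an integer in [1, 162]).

54

Shared mask s = c₁^x mod p = 115^7 mod 163.
115^1 ≡ 115 (mod 163)
115^2 = (115^1)^2 ≡ 115^2 = 13225 ≡ 22 (mod 163)
115^4 = (115^2)^2 ≡ 22^2 = 484 ≡ 158 (mod 163)
115^7 = 115^4 · 115^2 · 115^1 ≡ 158 · 22 · 115 ≡ 64 (mod 163).
So s = 64; s⁻¹ ≡ 135 (mod 163).
m = c₂ · s⁻¹ mod 163 = 33 · 135 mod 163 = 54.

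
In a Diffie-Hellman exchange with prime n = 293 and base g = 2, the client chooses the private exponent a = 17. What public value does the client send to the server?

Public value = 2^17 mod 293.
2^1 ≡ 2 (mod 293)
2^2 = (2^1)^2 ≡ 2^2 = 4 ≡ 4 (mod 293)
2^4 = (2^2)^2 ≡ 4^2 = 16 ≡ 16 (mod 293)
2^8 = (2^4)^2 ≡ 16^2 = 256 ≡ 256 (mod 293)
2^16 = (2^8)^2 ≡ 256^2 = 65536 ≡ 197 (mod 293)
2^17 = 2^16 · 2^1 ≡ 197 · 2 ≡ 101 (mod 293).

101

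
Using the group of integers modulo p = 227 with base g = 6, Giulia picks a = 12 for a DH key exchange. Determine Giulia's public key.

Public value = 6^12 mod 227.
6^1 ≡ 6 (mod 227)
6^2 = (6^1)^2 ≡ 6^2 = 36 ≡ 36 (mod 227)
6^4 = (6^2)^2 ≡ 36^2 = 1296 ≡ 161 (mod 227)
6^8 = (6^4)^2 ≡ 161^2 = 25921 ≡ 43 (mod 227)
6^12 = 6^8 · 6^4 ≡ 43 · 161 ≡ 113 (mod 227).

113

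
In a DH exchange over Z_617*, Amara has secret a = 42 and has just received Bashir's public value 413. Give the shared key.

Shared key K = 413^42 mod 617.
413^1 ≡ 413 (mod 617)
413^2 = (413^1)^2 ≡ 413^2 = 170569 ≡ 277 (mod 617)
413^4 = (413^2)^2 ≡ 277^2 = 76729 ≡ 221 (mod 617)
413^8 = (413^4)^2 ≡ 221^2 = 48841 ≡ 98 (mod 617)
413^16 = (413^8)^2 ≡ 98^2 = 9604 ≡ 349 (mod 617)
413^32 = (413^16)^2 ≡ 349^2 = 121801 ≡ 252 (mod 617)
413^42 = 413^32 · 413^8 · 413^2 ≡ 252 · 98 · 277 ≡ 113 (mod 617).

113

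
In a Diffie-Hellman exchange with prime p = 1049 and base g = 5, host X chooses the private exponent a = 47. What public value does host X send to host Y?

298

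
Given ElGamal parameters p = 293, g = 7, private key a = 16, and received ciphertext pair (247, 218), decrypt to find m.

Shared mask s = c₁^a mod p = 247^16 mod 293.
247^1 ≡ 247 (mod 293)
247^2 = (247^1)^2 ≡ 247^2 = 61009 ≡ 65 (mod 293)
247^4 = (247^2)^2 ≡ 65^2 = 4225 ≡ 123 (mod 293)
247^8 = (247^4)^2 ≡ 123^2 = 15129 ≡ 186 (mod 293)
247^16 = (247^8)^2 ≡ 186^2 = 34596 ≡ 22 (mod 293)
So s = 22; s⁻¹ ≡ 40 (mod 293).
m = c₂ · s⁻¹ mod 293 = 218 · 40 mod 293 = 223.

223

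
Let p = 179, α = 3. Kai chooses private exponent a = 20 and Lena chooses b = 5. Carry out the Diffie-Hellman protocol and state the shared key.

Lena sends B = α^b mod p = 3^5 mod 179.
3^1 ≡ 3 (mod 179)
3^2 = (3^1)^2 ≡ 3^2 = 9 ≡ 9 (mod 179)
3^4 = (3^2)^2 ≡ 9^2 = 81 ≡ 81 (mod 179)
3^5 = 3^4 · 3^1 ≡ 81 · 3 ≡ 64 (mod 179).
So B = 64. Kai then computes K = B^a mod p = 64^20 mod 179.
64^1 ≡ 64 (mod 179)
64^2 = (64^1)^2 ≡ 64^2 = 4096 ≡ 158 (mod 179)
64^4 = (64^2)^2 ≡ 158^2 = 24964 ≡ 83 (mod 179)
64^8 = (64^4)^2 ≡ 83^2 = 6889 ≡ 87 (mod 179)
64^16 = (64^8)^2 ≡ 87^2 = 7569 ≡ 51 (mod 179)
64^20 = 64^16 · 64^4 ≡ 51 · 83 ≡ 116 (mod 179).

116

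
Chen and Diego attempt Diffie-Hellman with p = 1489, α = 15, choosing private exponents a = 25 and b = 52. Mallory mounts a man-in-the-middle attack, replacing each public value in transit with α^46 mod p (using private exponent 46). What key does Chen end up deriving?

Chen receives Mallory's public value M = 15^46 mod 1489 instead of the honest one.
15^1 ≡ 15 (mod 1489)
15^2 = (15^1)^2 ≡ 15^2 = 225 ≡ 225 (mod 1489)
15^4 = (15^2)^2 ≡ 225^2 = 50625 ≡ 1488 (mod 1489)
15^8 = (15^4)^2 ≡ 1488^2 = 2214144 ≡ 1 (mod 1489)
15^16 = (15^8)^2 ≡ 1^2 = 1 ≡ 1 (mod 1489)
15^32 = (15^16)^2 ≡ 1^2 = 1 ≡ 1 (mod 1489)
15^46 = 15^32 · 15^8 · 15^4 · 15^2 ≡ 1 · 1 · 1488 · 225 ≡ 1264 (mod 1489).
So M = 1264. Chen computes K = M^25 mod 1489.
1264^1 ≡ 1264 (mod 1489)
1264^2 = (1264^1)^2 ≡ 1264^2 = 1597696 ≡ 1488 (mod 1489)
1264^4 = (1264^2)^2 ≡ 1488^2 = 2214144 ≡ 1 (mod 1489)
1264^8 = (1264^4)^2 ≡ 1^2 = 1 ≡ 1 (mod 1489)
1264^16 = (1264^8)^2 ≡ 1^2 = 1 ≡ 1 (mod 1489)
1264^25 = 1264^16 · 1264^8 · 1264^1 ≡ 1 · 1 · 1264 ≡ 1264 (mod 1489).

1264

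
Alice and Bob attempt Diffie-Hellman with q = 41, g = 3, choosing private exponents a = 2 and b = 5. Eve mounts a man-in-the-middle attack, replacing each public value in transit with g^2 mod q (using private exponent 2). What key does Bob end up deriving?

9

Bob receives Eve's public value M = 3^2 mod 41 instead of the honest one.
3^1 ≡ 3 (mod 41)
3^2 = (3^1)^2 ≡ 3^2 = 9 ≡ 9 (mod 41)
So M = 9. Bob computes K = M^5 mod 41.
9^1 ≡ 9 (mod 41)
9^2 = (9^1)^2 ≡ 9^2 = 81 ≡ 40 (mod 41)
9^4 = (9^2)^2 ≡ 40^2 = 1600 ≡ 1 (mod 41)
9^5 = 9^4 · 9^1 ≡ 1 · 9 ≡ 9 (mod 41).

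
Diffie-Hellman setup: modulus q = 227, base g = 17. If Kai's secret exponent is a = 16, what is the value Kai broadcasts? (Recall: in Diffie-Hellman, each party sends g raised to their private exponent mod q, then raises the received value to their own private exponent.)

4

Public value = 17^16 (mod 227).
17^1 ≡ 17 (mod 227)
17^2 = (17^1)^2 ≡ 17^2 = 289 ≡ 62 (mod 227)
17^4 = (17^2)^2 ≡ 62^2 = 3844 ≡ 212 (mod 227)
17^8 = (17^4)^2 ≡ 212^2 = 44944 ≡ 225 (mod 227)
17^16 = (17^8)^2 ≡ 225^2 = 50625 ≡ 4 (mod 227)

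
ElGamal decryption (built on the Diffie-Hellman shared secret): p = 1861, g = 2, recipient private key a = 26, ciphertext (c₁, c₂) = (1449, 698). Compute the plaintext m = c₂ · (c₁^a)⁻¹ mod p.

861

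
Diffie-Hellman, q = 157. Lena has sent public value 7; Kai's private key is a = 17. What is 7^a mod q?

125

Shared key K = 7^17 mod 157.
7^1 ≡ 7 (mod 157)
7^2 = (7^1)^2 ≡ 7^2 = 49 ≡ 49 (mod 157)
7^4 = (7^2)^2 ≡ 49^2 = 2401 ≡ 46 (mod 157)
7^8 = (7^4)^2 ≡ 46^2 = 2116 ≡ 75 (mod 157)
7^16 = (7^8)^2 ≡ 75^2 = 5625 ≡ 130 (mod 157)
7^17 = 7^16 · 7^1 ≡ 130 · 7 ≡ 125 (mod 157).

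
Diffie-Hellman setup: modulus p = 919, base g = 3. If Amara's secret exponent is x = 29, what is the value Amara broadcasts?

380

Public value = 3^29 mod 919.
3^1 ≡ 3 (mod 919)
3^2 = (3^1)^2 ≡ 3^2 = 9 ≡ 9 (mod 919)
3^4 = (3^2)^2 ≡ 9^2 = 81 ≡ 81 (mod 919)
3^8 = (3^4)^2 ≡ 81^2 = 6561 ≡ 128 (mod 919)
3^16 = (3^8)^2 ≡ 128^2 = 16384 ≡ 761 (mod 919)
3^29 = 3^16 · 3^8 · 3^4 · 3^1 ≡ 761 · 128 · 81 · 3 ≡ 380 (mod 919).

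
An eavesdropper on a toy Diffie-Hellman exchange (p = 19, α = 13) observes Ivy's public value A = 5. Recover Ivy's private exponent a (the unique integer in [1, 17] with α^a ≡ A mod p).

Try successive powers of 13 modulo 19:
13^1 ≡ 13
13^2 ≡ 17
13^3 ≡ 12
13^4 ≡ 4
13^5 ≡ 14
13^6 ≡ 11
13^7 ≡ 10
13^8 ≡ 16
13^9 ≡ 18
13^10 ≡ 6
13^11 ≡ 2
13^12 ≡ 7
13^13 ≡ 15
13^14 ≡ 5
Found: a = 14.

14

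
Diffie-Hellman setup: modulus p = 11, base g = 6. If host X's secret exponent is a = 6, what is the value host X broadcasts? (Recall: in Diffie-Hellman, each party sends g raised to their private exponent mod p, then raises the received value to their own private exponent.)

5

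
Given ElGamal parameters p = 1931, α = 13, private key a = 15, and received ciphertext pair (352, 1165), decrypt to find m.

Shared mask s = c₁^a mod p = 352^15 mod 1931.
352^1 ≡ 352 (mod 1931)
352^2 = (352^1)^2 ≡ 352^2 = 123904 ≡ 320 (mod 1931)
352^4 = (352^2)^2 ≡ 320^2 = 102400 ≡ 57 (mod 1931)
352^8 = (352^4)^2 ≡ 57^2 = 3249 ≡ 1318 (mod 1931)
352^15 = 352^8 · 352^4 · 352^2 · 352^1 ≡ 1318 · 57 · 320 · 352 ≡ 305 (mod 1931).
So s = 305; s⁻¹ ≡ 975 (mod 1931).
m = c₂ · s⁻¹ mod 1931 = 1165 · 975 mod 1931 = 447.

447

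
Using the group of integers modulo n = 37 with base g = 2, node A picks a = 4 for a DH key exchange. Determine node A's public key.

Public value = 2^4 mod 37.
2^1 ≡ 2 (mod 37)
2^2 = (2^1)^2 ≡ 2^2 = 4 ≡ 4 (mod 37)
2^4 = (2^2)^2 ≡ 4^2 = 16 ≡ 16 (mod 37)

16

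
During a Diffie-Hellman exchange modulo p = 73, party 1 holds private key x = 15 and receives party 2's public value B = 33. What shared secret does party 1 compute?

43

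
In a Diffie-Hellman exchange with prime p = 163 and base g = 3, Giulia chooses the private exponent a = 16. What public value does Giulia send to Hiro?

51

Public value = 3^16 (mod 163).
3^1 ≡ 3 (mod 163)
3^2 = (3^1)^2 ≡ 3^2 = 9 ≡ 9 (mod 163)
3^4 = (3^2)^2 ≡ 9^2 = 81 ≡ 81 (mod 163)
3^8 = (3^4)^2 ≡ 81^2 = 6561 ≡ 41 (mod 163)
3^16 = (3^8)^2 ≡ 41^2 = 1681 ≡ 51 (mod 163)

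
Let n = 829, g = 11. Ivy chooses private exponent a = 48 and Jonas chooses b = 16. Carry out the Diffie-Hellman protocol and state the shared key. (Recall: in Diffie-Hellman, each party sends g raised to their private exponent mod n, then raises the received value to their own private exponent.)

608

Jonas sends B = g^b mod n = 11^16 mod 829.
11^1 ≡ 11 (mod 829)
11^2 = (11^1)^2 ≡ 11^2 = 121 ≡ 121 (mod 829)
11^4 = (11^2)^2 ≡ 121^2 = 14641 ≡ 548 (mod 829)
11^8 = (11^4)^2 ≡ 548^2 = 300304 ≡ 206 (mod 829)
11^16 = (11^8)^2 ≡ 206^2 = 42436 ≡ 157 (mod 829)
So B = 157. Ivy then computes K = B^a mod n = 157^48 mod 829.
157^1 ≡ 157 (mod 829)
157^2 = (157^1)^2 ≡ 157^2 = 24649 ≡ 608 (mod 829)
157^4 = (157^2)^2 ≡ 608^2 = 369664 ≡ 759 (mod 829)
157^8 = (157^4)^2 ≡ 759^2 = 576081 ≡ 755 (mod 829)
157^16 = (157^8)^2 ≡ 755^2 = 570025 ≡ 502 (mod 829)
157^32 = (157^16)^2 ≡ 502^2 = 252004 ≡ 817 (mod 829)
157^48 = 157^32 · 157^16 ≡ 817 · 502 ≡ 608 (mod 829).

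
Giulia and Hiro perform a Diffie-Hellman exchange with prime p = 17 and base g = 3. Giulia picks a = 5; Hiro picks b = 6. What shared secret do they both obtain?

2

Hiro sends B = g^b mod p = 3^6 mod 17.
3^1 ≡ 3 (mod 17)
3^2 = (3^1)^2 ≡ 3^2 = 9 ≡ 9 (mod 17)
3^4 = (3^2)^2 ≡ 9^2 = 81 ≡ 13 (mod 17)
3^6 = 3^4 · 3^2 ≡ 13 · 9 ≡ 15 (mod 17).
So B = 15. Giulia then computes K = B^a mod p = 15^5 mod 17.
15^1 ≡ 15 (mod 17)
15^2 = (15^1)^2 ≡ 15^2 = 225 ≡ 4 (mod 17)
15^4 = (15^2)^2 ≡ 4^2 = 16 ≡ 16 (mod 17)
15^5 = 15^4 · 15^1 ≡ 16 · 15 ≡ 2 (mod 17).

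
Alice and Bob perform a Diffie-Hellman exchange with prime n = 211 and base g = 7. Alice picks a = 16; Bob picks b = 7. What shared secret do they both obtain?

Alice sends A = g^a mod n = 7^16 mod 211.
7^1 ≡ 7 (mod 211)
7^2 = (7^1)^2 ≡ 7^2 = 49 ≡ 49 (mod 211)
7^4 = (7^2)^2 ≡ 49^2 = 2401 ≡ 80 (mod 211)
7^8 = (7^4)^2 ≡ 80^2 = 6400 ≡ 70 (mod 211)
7^16 = (7^8)^2 ≡ 70^2 = 4900 ≡ 47 (mod 211)
So A = 47. Bob then computes K = A^b mod n = 47^7 mod 211.
47^1 ≡ 47 (mod 211)
47^2 = (47^1)^2 ≡ 47^2 = 2209 ≡ 99 (mod 211)
47^4 = (47^2)^2 ≡ 99^2 = 9801 ≡ 95 (mod 211)
47^7 = 47^4 · 47^2 · 47^1 ≡ 95 · 99 · 47 ≡ 201 (mod 211).

201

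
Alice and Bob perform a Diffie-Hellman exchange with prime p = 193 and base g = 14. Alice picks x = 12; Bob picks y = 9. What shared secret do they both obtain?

150

Alice sends A = g^x mod p = 14^12 mod 193.
14^1 ≡ 14 (mod 193)
14^2 = (14^1)^2 ≡ 14^2 = 196 ≡ 3 (mod 193)
14^4 = (14^2)^2 ≡ 3^2 = 9 ≡ 9 (mod 193)
14^8 = (14^4)^2 ≡ 9^2 = 81 ≡ 81 (mod 193)
14^12 = 14^8 · 14^4 ≡ 81 · 9 ≡ 150 (mod 193).
So A = 150. Bob then computes K = A^y mod p = 150^9 mod 193.
150^1 ≡ 150 (mod 193)
150^2 = (150^1)^2 ≡ 150^2 = 22500 ≡ 112 (mod 193)
150^4 = (150^2)^2 ≡ 112^2 = 12544 ≡ 192 (mod 193)
150^8 = (150^4)^2 ≡ 192^2 = 36864 ≡ 1 (mod 193)
150^9 = 150^8 · 150^1 ≡ 1 · 150 ≡ 150 (mod 193).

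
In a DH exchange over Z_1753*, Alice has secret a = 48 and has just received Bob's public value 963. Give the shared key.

Shared key K = 963^48 mod 1753.
963^1 ≡ 963 (mod 1753)
963^2 = (963^1)^2 ≡ 963^2 = 927369 ≡ 32 (mod 1753)
963^4 = (963^2)^2 ≡ 32^2 = 1024 ≡ 1024 (mod 1753)
963^8 = (963^4)^2 ≡ 1024^2 = 1048576 ≡ 282 (mod 1753)
963^16 = (963^8)^2 ≡ 282^2 = 79524 ≡ 639 (mod 1753)
963^32 = (963^16)^2 ≡ 639^2 = 408321 ≡ 1625 (mod 1753)
963^48 = 963^32 · 963^16 ≡ 1625 · 639 ≡ 599 (mod 1753).

599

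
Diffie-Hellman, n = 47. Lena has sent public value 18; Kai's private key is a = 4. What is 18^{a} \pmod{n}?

Shared key K = 18^4 mod 47.
18^1 ≡ 18 (mod 47)
18^2 = (18^1)^2 ≡ 18^2 = 324 ≡ 42 (mod 47)
18^4 = (18^2)^2 ≡ 42^2 = 1764 ≡ 25 (mod 47)

25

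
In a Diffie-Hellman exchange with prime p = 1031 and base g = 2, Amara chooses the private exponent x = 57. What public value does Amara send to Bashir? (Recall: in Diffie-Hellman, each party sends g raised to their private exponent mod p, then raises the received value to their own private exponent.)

401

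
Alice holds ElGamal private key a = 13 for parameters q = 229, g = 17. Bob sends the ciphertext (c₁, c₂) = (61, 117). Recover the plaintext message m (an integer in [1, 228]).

59

Shared mask s = c₁^a mod q = 61^13 mod 229.
61^1 ≡ 61 (mod 229)
61^2 = (61^1)^2 ≡ 61^2 = 3721 ≡ 57 (mod 229)
61^4 = (61^2)^2 ≡ 57^2 = 3249 ≡ 43 (mod 229)
61^8 = (61^4)^2 ≡ 43^2 = 1849 ≡ 17 (mod 229)
61^13 = 61^8 · 61^4 · 61^1 ≡ 17 · 43 · 61 ≡ 165 (mod 229).
So s = 165; s⁻¹ ≡ 161 (mod 229).
m = c₂ · s⁻¹ mod 229 = 117 · 161 mod 229 = 59.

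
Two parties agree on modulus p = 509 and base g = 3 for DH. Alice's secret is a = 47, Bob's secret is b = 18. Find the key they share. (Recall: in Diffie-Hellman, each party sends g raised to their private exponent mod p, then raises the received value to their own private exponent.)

342

Bob sends B = g^b mod p = 3^18 mod 509.
3^1 ≡ 3 (mod 509)
3^2 = (3^1)^2 ≡ 3^2 = 9 ≡ 9 (mod 509)
3^4 = (3^2)^2 ≡ 9^2 = 81 ≡ 81 (mod 509)
3^8 = (3^4)^2 ≡ 81^2 = 6561 ≡ 453 (mod 509)
3^16 = (3^8)^2 ≡ 453^2 = 205209 ≡ 82 (mod 509)
3^18 = 3^16 · 3^2 ≡ 82 · 9 ≡ 229 (mod 509).
So B = 229. Alice then computes K = B^a mod p = 229^47 mod 509.
229^1 ≡ 229 (mod 509)
229^2 = (229^1)^2 ≡ 229^2 = 52441 ≡ 14 (mod 509)
229^4 = (229^2)^2 ≡ 14^2 = 196 ≡ 196 (mod 509)
229^8 = (229^4)^2 ≡ 196^2 = 38416 ≡ 241 (mod 509)
229^16 = (229^8)^2 ≡ 241^2 = 58081 ≡ 55 (mod 509)
229^32 = (229^16)^2 ≡ 55^2 = 3025 ≡ 480 (mod 509)
229^47 = 229^32 · 229^8 · 229^4 · 229^2 · 229^1 ≡ 480 · 241 · 196 · 14 · 229 ≡ 342 (mod 509).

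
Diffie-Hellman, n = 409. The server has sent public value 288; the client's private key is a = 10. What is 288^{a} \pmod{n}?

Shared key K = 288^10 mod 409.
288^1 ≡ 288 (mod 409)
288^2 = (288^1)^2 ≡ 288^2 = 82944 ≡ 326 (mod 409)
288^4 = (288^2)^2 ≡ 326^2 = 106276 ≡ 345 (mod 409)
288^8 = (288^4)^2 ≡ 345^2 = 119025 ≡ 6 (mod 409)
288^10 = 288^8 · 288^2 ≡ 6 · 326 ≡ 320 (mod 409).

320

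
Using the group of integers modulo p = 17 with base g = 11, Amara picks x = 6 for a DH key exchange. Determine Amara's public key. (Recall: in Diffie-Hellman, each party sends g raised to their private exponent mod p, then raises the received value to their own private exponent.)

8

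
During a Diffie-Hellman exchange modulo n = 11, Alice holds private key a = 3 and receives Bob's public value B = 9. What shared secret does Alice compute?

Shared key K = 9^3 mod 11.
9^1 ≡ 9 (mod 11)
9^2 = (9^1)^2 ≡ 9^2 = 81 ≡ 4 (mod 11)
9^3 = 9^2 · 9^1 ≡ 4 · 9 ≡ 3 (mod 11).

3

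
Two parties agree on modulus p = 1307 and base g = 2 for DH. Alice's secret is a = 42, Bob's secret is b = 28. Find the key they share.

Alice sends A = g^a mod p = 2^42 mod 1307.
2^1 ≡ 2 (mod 1307)
2^2 = (2^1)^2 ≡ 2^2 = 4 ≡ 4 (mod 1307)
2^4 = (2^2)^2 ≡ 4^2 = 16 ≡ 16 (mod 1307)
2^8 = (2^4)^2 ≡ 16^2 = 256 ≡ 256 (mod 1307)
2^16 = (2^8)^2 ≡ 256^2 = 65536 ≡ 186 (mod 1307)
2^32 = (2^16)^2 ≡ 186^2 = 34596 ≡ 614 (mod 1307)
2^42 = 2^32 · 2^8 · 2^2 ≡ 614 · 256 · 4 ≡ 69 (mod 1307).
So A = 69. Bob then computes K = A^b mod p = 69^28 mod 1307.
69^1 ≡ 69 (mod 1307)
69^2 = (69^1)^2 ≡ 69^2 = 4761 ≡ 840 (mod 1307)
69^4 = (69^2)^2 ≡ 840^2 = 705600 ≡ 1127 (mod 1307)
69^8 = (69^4)^2 ≡ 1127^2 = 1270129 ≡ 1032 (mod 1307)
69^16 = (69^8)^2 ≡ 1032^2 = 1065024 ≡ 1126 (mod 1307)
69^28 = 69^16 · 69^8 · 69^4 ≡ 1126 · 1032 · 1127 ≡ 1292 (mod 1307).

1292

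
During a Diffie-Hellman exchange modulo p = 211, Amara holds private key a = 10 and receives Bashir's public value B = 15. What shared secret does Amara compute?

Shared key K = 15^10 mod 211.
15^1 ≡ 15 (mod 211)
15^2 = (15^1)^2 ≡ 15^2 = 225 ≡ 14 (mod 211)
15^4 = (15^2)^2 ≡ 14^2 = 196 ≡ 196 (mod 211)
15^8 = (15^4)^2 ≡ 196^2 = 38416 ≡ 14 (mod 211)
15^10 = 15^8 · 15^2 ≡ 14 · 14 ≡ 196 (mod 211).

196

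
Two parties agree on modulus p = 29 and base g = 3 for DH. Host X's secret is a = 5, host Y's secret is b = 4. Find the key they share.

Host X sends A = g^a mod p = 3^5 mod 29.
3^1 ≡ 3 (mod 29)
3^2 = (3^1)^2 ≡ 3^2 = 9 ≡ 9 (mod 29)
3^4 = (3^2)^2 ≡ 9^2 = 81 ≡ 23 (mod 29)
3^5 = 3^4 · 3^1 ≡ 23 · 3 ≡ 11 (mod 29).
So A = 11. Host Y then computes K = A^b mod p = 11^4 mod 29.
11^1 ≡ 11 (mod 29)
11^2 = (11^1)^2 ≡ 11^2 = 121 ≡ 5 (mod 29)
11^4 = (11^2)^2 ≡ 5^2 = 25 ≡ 25 (mod 29)

25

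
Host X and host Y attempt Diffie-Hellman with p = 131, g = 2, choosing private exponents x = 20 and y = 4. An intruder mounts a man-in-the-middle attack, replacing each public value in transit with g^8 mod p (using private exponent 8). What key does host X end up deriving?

Host X receives an intruder's public value M = 2^8 mod 131 instead of the honest one.
2^1 ≡ 2 (mod 131)
2^2 = (2^1)^2 ≡ 2^2 = 4 ≡ 4 (mod 131)
2^4 = (2^2)^2 ≡ 4^2 = 16 ≡ 16 (mod 131)
2^8 = (2^4)^2 ≡ 16^2 = 256 ≡ 125 (mod 131)
So M = 125. Host X computes K = M^20 mod 131.
125^1 ≡ 125 (mod 131)
125^2 = (125^1)^2 ≡ 125^2 = 15625 ≡ 36 (mod 131)
125^4 = (125^2)^2 ≡ 36^2 = 1296 ≡ 117 (mod 131)
125^8 = (125^4)^2 ≡ 117^2 = 13689 ≡ 65 (mod 131)
125^16 = (125^8)^2 ≡ 65^2 = 4225 ≡ 33 (mod 131)
125^20 = 125^16 · 125^4 ≡ 33 · 117 ≡ 62 (mod 131).

62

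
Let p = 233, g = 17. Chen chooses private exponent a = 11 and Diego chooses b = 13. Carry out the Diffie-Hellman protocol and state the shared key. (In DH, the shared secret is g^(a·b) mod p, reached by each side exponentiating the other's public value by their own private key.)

69

Chen sends A = g^a mod p = 17^11 mod 233.
17^1 ≡ 17 (mod 233)
17^2 = (17^1)^2 ≡ 17^2 = 289 ≡ 56 (mod 233)
17^4 = (17^2)^2 ≡ 56^2 = 3136 ≡ 107 (mod 233)
17^8 = (17^4)^2 ≡ 107^2 = 11449 ≡ 32 (mod 233)
17^11 = 17^8 · 17^2 · 17^1 ≡ 32 · 56 · 17 ≡ 174 (mod 233).
So A = 174. Diego then computes K = A^b mod p = 174^13 mod 233.
174^1 ≡ 174 (mod 233)
174^2 = (174^1)^2 ≡ 174^2 = 30276 ≡ 219 (mod 233)
174^4 = (174^2)^2 ≡ 219^2 = 47961 ≡ 196 (mod 233)
174^8 = (174^4)^2 ≡ 196^2 = 38416 ≡ 204 (mod 233)
174^13 = 174^8 · 174^4 · 174^1 ≡ 204 · 196 · 174 ≡ 69 (mod 233).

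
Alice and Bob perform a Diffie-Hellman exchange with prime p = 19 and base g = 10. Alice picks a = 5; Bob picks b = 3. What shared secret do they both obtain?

Alice sends A = g^a mod p = 10^5 mod 19.
10^1 ≡ 10 (mod 19)
10^2 = (10^1)^2 ≡ 10^2 = 100 ≡ 5 (mod 19)
10^4 = (10^2)^2 ≡ 5^2 = 25 ≡ 6 (mod 19)
10^5 = 10^4 · 10^1 ≡ 6 · 10 ≡ 3 (mod 19).
So A = 3. Bob then computes K = A^b mod p = 3^3 mod 19.
3^1 ≡ 3 (mod 19)
3^2 = (3^1)^2 ≡ 3^2 = 9 ≡ 9 (mod 19)
3^3 = 3^2 · 3^1 ≡ 9 · 3 ≡ 8 (mod 19).

8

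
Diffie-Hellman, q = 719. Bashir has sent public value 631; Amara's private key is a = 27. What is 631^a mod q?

6

Shared key K = 631^27 mod 719.
631^1 ≡ 631 (mod 719)
631^2 = (631^1)^2 ≡ 631^2 = 398161 ≡ 554 (mod 719)
631^4 = (631^2)^2 ≡ 554^2 = 306916 ≡ 622 (mod 719)
631^8 = (631^4)^2 ≡ 622^2 = 386884 ≡ 62 (mod 719)
631^16 = (631^8)^2 ≡ 62^2 = 3844 ≡ 249 (mod 719)
631^27 = 631^16 · 631^8 · 631^2 · 631^1 ≡ 249 · 62 · 554 · 631 ≡ 6 (mod 719).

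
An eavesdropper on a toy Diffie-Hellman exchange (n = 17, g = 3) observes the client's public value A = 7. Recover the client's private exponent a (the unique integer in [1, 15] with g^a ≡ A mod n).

Try successive powers of 3 modulo 17:
3^1 ≡ 3
3^2 ≡ 9
3^3 ≡ 10
3^4 ≡ 13
3^5 ≡ 5
3^6 ≡ 15
3^7 ≡ 11
3^8 ≡ 16
3^9 ≡ 14
3^10 ≡ 8
3^11 ≡ 7
Found: a = 11.

11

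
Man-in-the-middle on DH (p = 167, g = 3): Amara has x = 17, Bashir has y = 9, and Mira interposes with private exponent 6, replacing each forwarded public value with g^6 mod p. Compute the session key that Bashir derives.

75

Bashir receives Mira's public value M = 3^6 mod 167 instead of the honest one.
3^1 ≡ 3 (mod 167)
3^2 = (3^1)^2 ≡ 3^2 = 9 ≡ 9 (mod 167)
3^4 = (3^2)^2 ≡ 9^2 = 81 ≡ 81 (mod 167)
3^6 = 3^4 · 3^2 ≡ 81 · 9 ≡ 61 (mod 167).
So M = 61. Bashir computes K = M^9 mod 167.
61^1 ≡ 61 (mod 167)
61^2 = (61^1)^2 ≡ 61^2 = 3721 ≡ 47 (mod 167)
61^4 = (61^2)^2 ≡ 47^2 = 2209 ≡ 38 (mod 167)
61^8 = (61^4)^2 ≡ 38^2 = 1444 ≡ 108 (mod 167)
61^9 = 61^8 · 61^1 ≡ 108 · 61 ≡ 75 (mod 167).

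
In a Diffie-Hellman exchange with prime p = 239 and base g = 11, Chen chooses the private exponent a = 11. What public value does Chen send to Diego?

Public value = 11^11 (mod 239).
11^1 ≡ 11 (mod 239)
11^2 = (11^1)^2 ≡ 11^2 = 121 ≡ 121 (mod 239)
11^4 = (11^2)^2 ≡ 121^2 = 14641 ≡ 62 (mod 239)
11^8 = (11^4)^2 ≡ 62^2 = 3844 ≡ 20 (mod 239)
11^11 = 11^8 · 11^2 · 11^1 ≡ 20 · 121 · 11 ≡ 91 (mod 239).

91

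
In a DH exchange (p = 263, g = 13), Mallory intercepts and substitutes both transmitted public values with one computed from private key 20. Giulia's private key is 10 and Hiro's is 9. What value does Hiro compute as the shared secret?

23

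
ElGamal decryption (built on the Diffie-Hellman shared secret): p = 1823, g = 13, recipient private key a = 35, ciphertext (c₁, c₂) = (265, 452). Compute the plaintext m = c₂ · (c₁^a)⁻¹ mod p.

Shared mask s = c₁^a mod p = 265^35 mod 1823.
265^1 ≡ 265 (mod 1823)
265^2 = (265^1)^2 ≡ 265^2 = 70225 ≡ 951 (mod 1823)
265^4 = (265^2)^2 ≡ 951^2 = 904401 ≡ 193 (mod 1823)
265^8 = (265^4)^2 ≡ 193^2 = 37249 ≡ 789 (mod 1823)
265^16 = (265^8)^2 ≡ 789^2 = 622521 ≡ 878 (mod 1823)
265^32 = (265^16)^2 ≡ 878^2 = 770884 ≡ 1578 (mod 1823)
265^35 = 265^32 · 265^2 · 265^1 ≡ 1578 · 951 · 265 ≡ 1335 (mod 1823).
So s = 1335; s⁻¹ ≡ 325 (mod 1823).
m = c₂ · s⁻¹ mod 1823 = 452 · 325 mod 1823 = 1060.

1060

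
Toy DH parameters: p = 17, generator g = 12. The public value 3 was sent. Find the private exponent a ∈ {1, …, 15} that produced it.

Try successive powers of 12 modulo 17:
12^1 ≡ 12
12^2 ≡ 8
12^3 ≡ 11
12^4 ≡ 13
12^5 ≡ 3
Found: a = 5.

5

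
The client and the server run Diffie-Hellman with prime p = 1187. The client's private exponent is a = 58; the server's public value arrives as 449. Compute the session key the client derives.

947

Shared key K = 449^58 mod 1187.
449^1 ≡ 449 (mod 1187)
449^2 = (449^1)^2 ≡ 449^2 = 201601 ≡ 998 (mod 1187)
449^4 = (449^2)^2 ≡ 998^2 = 996004 ≡ 111 (mod 1187)
449^8 = (449^4)^2 ≡ 111^2 = 12321 ≡ 451 (mod 1187)
449^16 = (449^8)^2 ≡ 451^2 = 203401 ≡ 424 (mod 1187)
449^32 = (449^16)^2 ≡ 424^2 = 179776 ≡ 539 (mod 1187)
449^58 = 449^32 · 449^16 · 449^8 · 449^2 ≡ 539 · 424 · 451 · 998 ≡ 947 (mod 1187).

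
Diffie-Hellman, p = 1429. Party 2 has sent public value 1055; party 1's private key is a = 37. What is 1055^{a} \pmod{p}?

Shared key K = 1055^37 mod 1429.
1055^1 ≡ 1055 (mod 1429)
1055^2 = (1055^1)^2 ≡ 1055^2 = 1113025 ≡ 1263 (mod 1429)
1055^4 = (1055^2)^2 ≡ 1263^2 = 1595169 ≡ 405 (mod 1429)
1055^8 = (1055^4)^2 ≡ 405^2 = 164025 ≡ 1119 (mod 1429)
1055^16 = (1055^8)^2 ≡ 1119^2 = 1252161 ≡ 357 (mod 1429)
1055^32 = (1055^16)^2 ≡ 357^2 = 127449 ≡ 268 (mod 1429)
1055^37 = 1055^32 · 1055^4 · 1055^1 ≡ 268 · 405 · 1055 ≡ 1072 (mod 1429).

1072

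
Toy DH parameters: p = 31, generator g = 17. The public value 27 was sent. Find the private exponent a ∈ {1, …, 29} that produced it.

9

Try successive powers of 17 modulo 31:
17^1 ≡ 17
17^2 ≡ 10
17^3 ≡ 15
17^4 ≡ 7
17^5 ≡ 26
17^6 ≡ 8
17^7 ≡ 12
17^8 ≡ 18
17^9 ≡ 27
Found: a = 9.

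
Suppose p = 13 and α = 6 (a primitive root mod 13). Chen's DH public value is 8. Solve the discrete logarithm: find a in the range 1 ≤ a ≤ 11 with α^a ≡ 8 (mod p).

Try successive powers of 6 modulo 13:
6^1 ≡ 6
6^2 ≡ 10
6^3 ≡ 8
Found: a = 3.

3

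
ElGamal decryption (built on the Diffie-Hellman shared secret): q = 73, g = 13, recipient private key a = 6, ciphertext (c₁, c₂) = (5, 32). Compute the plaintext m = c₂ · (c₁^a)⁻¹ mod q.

35

Shared mask s = c₁^a mod q = 5^6 mod 73.
5^1 ≡ 5 (mod 73)
5^2 = (5^1)^2 ≡ 5^2 = 25 ≡ 25 (mod 73)
5^4 = (5^2)^2 ≡ 25^2 = 625 ≡ 41 (mod 73)
5^6 = 5^4 · 5^2 ≡ 41 · 25 ≡ 3 (mod 73).
So s = 3; s⁻¹ ≡ 49 (mod 73).
m = c₂ · s⁻¹ mod 73 = 32 · 49 mod 73 = 35.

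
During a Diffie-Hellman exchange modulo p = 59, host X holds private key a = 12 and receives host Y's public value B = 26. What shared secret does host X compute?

57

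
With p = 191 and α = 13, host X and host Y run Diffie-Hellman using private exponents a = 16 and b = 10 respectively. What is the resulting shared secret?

Host Y sends B = α^b mod p = 13^10 mod 191.
13^1 ≡ 13 (mod 191)
13^2 = (13^1)^2 ≡ 13^2 = 169 ≡ 169 (mod 191)
13^4 = (13^2)^2 ≡ 169^2 = 28561 ≡ 102 (mod 191)
13^8 = (13^4)^2 ≡ 102^2 = 10404 ≡ 90 (mod 191)
13^10 = 13^8 · 13^2 ≡ 90 · 169 ≡ 121 (mod 191).
So B = 121. Host X then computes K = B^a mod p = 121^16 mod 191.
121^1 ≡ 121 (mod 191)
121^2 = (121^1)^2 ≡ 121^2 = 14641 ≡ 125 (mod 191)
121^4 = (121^2)^2 ≡ 125^2 = 15625 ≡ 154 (mod 191)
121^8 = (121^4)^2 ≡ 154^2 = 23716 ≡ 32 (mod 191)
121^16 = (121^8)^2 ≡ 32^2 = 1024 ≡ 69 (mod 191)

69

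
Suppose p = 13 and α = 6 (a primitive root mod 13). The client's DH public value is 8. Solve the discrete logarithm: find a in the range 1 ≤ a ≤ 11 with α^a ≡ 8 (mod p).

3

Try successive powers of 6 modulo 13:
6^1 ≡ 6
6^2 ≡ 10
6^3 ≡ 8
Found: a = 3.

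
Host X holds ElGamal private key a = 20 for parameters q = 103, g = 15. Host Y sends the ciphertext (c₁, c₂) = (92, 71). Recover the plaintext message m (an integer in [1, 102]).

85

Shared mask s = c₁^a mod q = 92^20 mod 103.
92^1 ≡ 92 (mod 103)
92^2 = (92^1)^2 ≡ 92^2 = 8464 ≡ 18 (mod 103)
92^4 = (92^2)^2 ≡ 18^2 = 324 ≡ 15 (mod 103)
92^8 = (92^4)^2 ≡ 15^2 = 225 ≡ 19 (mod 103)
92^16 = (92^8)^2 ≡ 19^2 = 361 ≡ 52 (mod 103)
92^20 = 92^16 · 92^4 ≡ 52 · 15 ≡ 59 (mod 103).
So s = 59; s⁻¹ ≡ 7 (mod 103).
m = c₂ · s⁻¹ mod 103 = 71 · 7 mod 103 = 85.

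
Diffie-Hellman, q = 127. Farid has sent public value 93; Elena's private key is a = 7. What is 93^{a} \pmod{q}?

105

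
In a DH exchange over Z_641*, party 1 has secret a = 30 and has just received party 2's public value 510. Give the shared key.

Shared key K = 510^30 mod 641.
510^1 ≡ 510 (mod 641)
510^2 = (510^1)^2 ≡ 510^2 = 260100 ≡ 495 (mod 641)
510^4 = (510^2)^2 ≡ 495^2 = 245025 ≡ 163 (mod 641)
510^8 = (510^4)^2 ≡ 163^2 = 26569 ≡ 288 (mod 641)
510^16 = (510^8)^2 ≡ 288^2 = 82944 ≡ 255 (mod 641)
510^30 = 510^16 · 510^8 · 510^4 · 510^2 ≡ 255 · 288 · 163 · 495 ≡ 481 (mod 641).

481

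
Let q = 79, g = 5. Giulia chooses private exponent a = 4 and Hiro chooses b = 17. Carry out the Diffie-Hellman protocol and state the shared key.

Giulia sends A = g^a mod q = 5^4 mod 79.
5^1 ≡ 5 (mod 79)
5^2 = (5^1)^2 ≡ 5^2 = 25 ≡ 25 (mod 79)
5^4 = (5^2)^2 ≡ 25^2 = 625 ≡ 72 (mod 79)
So A = 72. Hiro then computes K = A^b mod q = 72^17 mod 79.
72^1 ≡ 72 (mod 79)
72^2 = (72^1)^2 ≡ 72^2 = 5184 ≡ 49 (mod 79)
72^4 = (72^2)^2 ≡ 49^2 = 2401 ≡ 31 (mod 79)
72^8 = (72^4)^2 ≡ 31^2 = 961 ≡ 13 (mod 79)
72^16 = (72^8)^2 ≡ 13^2 = 169 ≡ 11 (mod 79)
72^17 = 72^16 · 72^1 ≡ 11 · 72 ≡ 2 (mod 79).

2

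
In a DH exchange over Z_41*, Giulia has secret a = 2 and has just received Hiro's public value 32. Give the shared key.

40

Shared key K = 32^2 mod 41.
32^1 ≡ 32 (mod 41)
32^2 = (32^1)^2 ≡ 32^2 = 1024 ≡ 40 (mod 41)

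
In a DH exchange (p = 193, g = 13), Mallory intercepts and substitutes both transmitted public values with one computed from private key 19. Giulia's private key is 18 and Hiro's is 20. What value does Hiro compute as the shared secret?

64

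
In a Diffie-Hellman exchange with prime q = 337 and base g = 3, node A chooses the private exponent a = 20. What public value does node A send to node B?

84

Public value = 3^20 (mod 337).
3^1 ≡ 3 (mod 337)
3^2 = (3^1)^2 ≡ 3^2 = 9 ≡ 9 (mod 337)
3^4 = (3^2)^2 ≡ 9^2 = 81 ≡ 81 (mod 337)
3^8 = (3^4)^2 ≡ 81^2 = 6561 ≡ 158 (mod 337)
3^16 = (3^8)^2 ≡ 158^2 = 24964 ≡ 26 (mod 337)
3^20 = 3^16 · 3^4 ≡ 26 · 81 ≡ 84 (mod 337).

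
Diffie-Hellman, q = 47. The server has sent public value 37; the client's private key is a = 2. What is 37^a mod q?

6

Shared key K = 37^2 mod 47.
37^1 ≡ 37 (mod 47)
37^2 = (37^1)^2 ≡ 37^2 = 1369 ≡ 6 (mod 47)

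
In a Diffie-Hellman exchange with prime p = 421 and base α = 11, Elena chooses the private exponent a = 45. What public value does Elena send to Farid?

75

Public value = 11^45 mod 421.
11^1 ≡ 11 (mod 421)
11^2 = (11^1)^2 ≡ 11^2 = 121 ≡ 121 (mod 421)
11^4 = (11^2)^2 ≡ 121^2 = 14641 ≡ 327 (mod 421)
11^8 = (11^4)^2 ≡ 327^2 = 106929 ≡ 416 (mod 421)
11^16 = (11^8)^2 ≡ 416^2 = 173056 ≡ 25 (mod 421)
11^32 = (11^16)^2 ≡ 25^2 = 625 ≡ 204 (mod 421)
11^45 = 11^32 · 11^8 · 11^4 · 11^1 ≡ 204 · 416 · 327 · 11 ≡ 75 (mod 421).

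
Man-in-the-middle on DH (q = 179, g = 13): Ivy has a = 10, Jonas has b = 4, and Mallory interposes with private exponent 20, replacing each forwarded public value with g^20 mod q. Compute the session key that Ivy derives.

Ivy receives Mallory's public value M = 13^20 mod 179 instead of the honest one.
13^1 ≡ 13 (mod 179)
13^2 = (13^1)^2 ≡ 13^2 = 169 ≡ 169 (mod 179)
13^4 = (13^2)^2 ≡ 169^2 = 28561 ≡ 100 (mod 179)
13^8 = (13^4)^2 ≡ 100^2 = 10000 ≡ 155 (mod 179)
13^16 = (13^8)^2 ≡ 155^2 = 24025 ≡ 39 (mod 179)
13^20 = 13^16 · 13^4 ≡ 39 · 100 ≡ 141 (mod 179).
So M = 141. Ivy computes K = M^10 mod 179.
141^1 ≡ 141 (mod 179)
141^2 = (141^1)^2 ≡ 141^2 = 19881 ≡ 12 (mod 179)
141^4 = (141^2)^2 ≡ 12^2 = 144 ≡ 144 (mod 179)
141^8 = (141^4)^2 ≡ 144^2 = 20736 ≡ 151 (mod 179)
141^10 = 141^8 · 141^2 ≡ 151 · 12 ≡ 22 (mod 179).

22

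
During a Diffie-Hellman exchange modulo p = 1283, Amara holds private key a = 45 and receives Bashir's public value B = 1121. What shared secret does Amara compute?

573

Shared key K = 1121^45 mod 1283.
1121^1 ≡ 1121 (mod 1283)
1121^2 = (1121^1)^2 ≡ 1121^2 = 1256641 ≡ 584 (mod 1283)
1121^4 = (1121^2)^2 ≡ 584^2 = 341056 ≡ 1061 (mod 1283)
1121^8 = (1121^4)^2 ≡ 1061^2 = 1125721 ≡ 530 (mod 1283)
1121^16 = (1121^8)^2 ≡ 530^2 = 280900 ≡ 1206 (mod 1283)
1121^32 = (1121^16)^2 ≡ 1206^2 = 1454436 ≡ 797 (mod 1283)
1121^45 = 1121^32 · 1121^8 · 1121^4 · 1121^1 ≡ 797 · 530 · 1061 · 1121 ≡ 573 (mod 1283).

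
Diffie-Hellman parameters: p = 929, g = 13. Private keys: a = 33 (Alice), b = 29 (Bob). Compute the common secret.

448

Bob sends B = g^b mod p = 13^29 mod 929.
13^1 ≡ 13 (mod 929)
13^2 = (13^1)^2 ≡ 13^2 = 169 ≡ 169 (mod 929)
13^4 = (13^2)^2 ≡ 169^2 = 28561 ≡ 691 (mod 929)
13^8 = (13^4)^2 ≡ 691^2 = 477481 ≡ 904 (mod 929)
13^16 = (13^8)^2 ≡ 904^2 = 817216 ≡ 625 (mod 929)
13^29 = 13^16 · 13^8 · 13^4 · 13^1 ≡ 625 · 904 · 691 · 13 ≡ 448 (mod 929).
So B = 448. Alice then computes K = B^a mod p = 448^33 mod 929.
448^1 ≡ 448 (mod 929)
448^2 = (448^1)^2 ≡ 448^2 = 200704 ≡ 40 (mod 929)
448^4 = (448^2)^2 ≡ 40^2 = 1600 ≡ 671 (mod 929)
448^8 = (448^4)^2 ≡ 671^2 = 450241 ≡ 605 (mod 929)
448^16 = (448^8)^2 ≡ 605^2 = 366025 ≡ 928 (mod 929)
448^32 = (448^16)^2 ≡ 928^2 = 861184 ≡ 1 (mod 929)
448^33 = 448^32 · 448^1 ≡ 1 · 448 ≡ 448 (mod 929).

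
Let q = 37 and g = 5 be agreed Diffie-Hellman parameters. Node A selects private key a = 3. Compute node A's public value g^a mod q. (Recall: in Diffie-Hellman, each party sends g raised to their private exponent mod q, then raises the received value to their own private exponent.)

14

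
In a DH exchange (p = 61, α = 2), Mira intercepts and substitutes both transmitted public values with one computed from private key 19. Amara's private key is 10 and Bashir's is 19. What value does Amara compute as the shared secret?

Amara receives Mira's public value M = 2^19 mod 61 instead of the honest one.
2^1 ≡ 2 (mod 61)
2^2 = (2^1)^2 ≡ 2^2 = 4 ≡ 4 (mod 61)
2^4 = (2^2)^2 ≡ 4^2 = 16 ≡ 16 (mod 61)
2^8 = (2^4)^2 ≡ 16^2 = 256 ≡ 12 (mod 61)
2^16 = (2^8)^2 ≡ 12^2 = 144 ≡ 22 (mod 61)
2^19 = 2^16 · 2^2 · 2^1 ≡ 22 · 4 · 2 ≡ 54 (mod 61).
So M = 54. Amara computes K = M^10 mod 61.
54^1 ≡ 54 (mod 61)
54^2 = (54^1)^2 ≡ 54^2 = 2916 ≡ 49 (mod 61)
54^4 = (54^2)^2 ≡ 49^2 = 2401 ≡ 22 (mod 61)
54^8 = (54^4)^2 ≡ 22^2 = 484 ≡ 57 (mod 61)
54^10 = 54^8 · 54^2 ≡ 57 · 49 ≡ 48 (mod 61).

48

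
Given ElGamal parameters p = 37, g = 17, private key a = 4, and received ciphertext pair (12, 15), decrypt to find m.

Shared mask s = c₁^a mod p = 12^4 mod 37.
12^1 ≡ 12 (mod 37)
12^2 = (12^1)^2 ≡ 12^2 = 144 ≡ 33 (mod 37)
12^4 = (12^2)^2 ≡ 33^2 = 1089 ≡ 16 (mod 37)
So s = 16; s⁻¹ ≡ 7 (mod 37).
m = c₂ · s⁻¹ mod 37 = 15 · 7 mod 37 = 31.

31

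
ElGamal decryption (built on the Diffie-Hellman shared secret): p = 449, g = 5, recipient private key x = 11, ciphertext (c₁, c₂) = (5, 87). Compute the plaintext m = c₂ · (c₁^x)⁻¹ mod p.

Shared mask s = c₁^x mod p = 5^11 mod 449.
5^1 ≡ 5 (mod 449)
5^2 = (5^1)^2 ≡ 5^2 = 25 ≡ 25 (mod 449)
5^4 = (5^2)^2 ≡ 25^2 = 625 ≡ 176 (mod 449)
5^8 = (5^4)^2 ≡ 176^2 = 30976 ≡ 444 (mod 449)
5^11 = 5^8 · 5^2 · 5^1 ≡ 444 · 25 · 5 ≡ 273 (mod 449).
So s = 273; s⁻¹ ≡ 125 (mod 449).
m = c₂ · s⁻¹ mod 449 = 87 · 125 mod 449 = 99.

99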